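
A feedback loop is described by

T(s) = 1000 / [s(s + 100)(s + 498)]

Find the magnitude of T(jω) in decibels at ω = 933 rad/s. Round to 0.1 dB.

At s = jω = j933:
pole (s+100): 100 + j933 → |·| = √(100²+933²) = √880489 ≈ 938.34, ∠ = arctan(933/100) ≈ 83.88°
pole (s+498): 498 + j933 → |·| = √(498²+933²) = √1118493 ≈ 1057.6, ∠ = arctan(933/498) ≈ 61.91°
pole at origin: |s| = 933, ∠ = 90.00° (in denominator)
|T| = 1000 / 9.259e+08 ≈ 1.08e-06
Gain = 20 log₁₀(1.08e-06) ≈ -119.33 dB

-119.3 dB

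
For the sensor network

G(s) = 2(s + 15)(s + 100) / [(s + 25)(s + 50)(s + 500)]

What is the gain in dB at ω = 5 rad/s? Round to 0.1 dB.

-46.1 dB

At s = jω = j5:
zero (s+15): 15 + j5 → |·| = √(15²+5²) = √250 ≈ 15.811, ∠ = arctan(5/15) ≈ 18.43°
zero (s+100): 100 + j5 → |·| = √(100²+5²) = √10025 ≈ 100.12, ∠ = arctan(5/100) ≈ 2.86°
pole (s+25): 25 + j5 → |·| = √(25²+5²) = √650 ≈ 25.495, ∠ = arctan(5/25) ≈ 11.31°
pole (s+50): 50 + j5 → |·| = √(50²+5²) = √2525 ≈ 50.249, ∠ = arctan(5/50) ≈ 5.71°
pole (s+500): 500 + j5 → |·| = √(500²+5²) = √250025 ≈ 500.02, ∠ = arctan(5/500) ≈ 0.57°
|G| = 2 · 1583 / 6.4057e+05 ≈ 0.0049425
Gain = 20 log₁₀(0.0049425) ≈ -46.12 dB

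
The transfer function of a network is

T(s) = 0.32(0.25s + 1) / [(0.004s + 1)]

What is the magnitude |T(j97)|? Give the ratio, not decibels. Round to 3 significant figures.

7.24

At ω = 97 rad/s:
zero (1 + j97·0.25) = 1 + j24.25 → |·| ≈ 24.271, ∠ ≈ 87.64°
pole (1 + j97·0.004) = 1 + j0.388 → |·| ≈ 1.0726, ∠ ≈ 21.21°
|T| = 0.32 · 24.271 / (1.0726) ≈ 7.241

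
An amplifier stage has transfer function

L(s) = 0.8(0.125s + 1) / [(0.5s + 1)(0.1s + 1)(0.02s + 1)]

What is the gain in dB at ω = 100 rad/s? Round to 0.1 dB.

-41.0 dB

At ω = 100 rad/s:
zero (1 + j100·0.125) = 1 + j12.5 → |·| ≈ 12.54, ∠ ≈ 85.43°
pole (1 + j100·0.5) = 1 + j50 → |·| ≈ 50.01, ∠ ≈ 88.85°
pole (1 + j100·0.1) = 1 + j10 → |·| ≈ 10.05, ∠ ≈ 84.29°
pole (1 + j100·0.02) = 1 + j2 → |·| ≈ 2.2361, ∠ ≈ 63.43°
|L| = 0.8 · 12.54 / (50.01 · 10.05 · 2.2361) ≈ 0.0089263
Gain = 20 log₁₀(0.0089263) ≈ -40.99 dB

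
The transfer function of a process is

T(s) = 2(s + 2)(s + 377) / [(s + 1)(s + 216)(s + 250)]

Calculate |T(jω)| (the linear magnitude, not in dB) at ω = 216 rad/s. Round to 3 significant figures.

0.00861

At s = jω = j216:
zero (s+2): 2 + j216 → |·| = √(2²+216²) = √46660 ≈ 216.01, ∠ = arctan(216/2) ≈ 89.47°
zero (s+377): 377 + j216 → |·| = √(377²+216²) = √188785 ≈ 434.49, ∠ = arctan(216/377) ≈ 29.81°
pole (s+1): 1 + j216 → |·| = √(1²+216²) = √46657 ≈ 216, ∠ = arctan(216/1) ≈ 89.73°
pole (s+216): 216 + j216 → |·| = √(216²+216²) = √93312 ≈ 305.47, ∠ = arctan(216/216) ≈ 45.00°
pole (s+250): 250 + j216 → |·| = √(250²+216²) = √109156 ≈ 330.39, ∠ = arctan(216/250) ≈ 40.83°
|T| = 2 · 93854 / 2.18e+07 ≈ 0.0086105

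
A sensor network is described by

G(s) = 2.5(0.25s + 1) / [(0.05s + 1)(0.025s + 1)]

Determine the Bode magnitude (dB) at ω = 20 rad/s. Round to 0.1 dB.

18.1 dB

At ω = 20 rad/s:
zero (1 + j20·0.25) = 1 + j5 → |·| ≈ 5.099, ∠ ≈ 78.69°
pole (1 + j20·0.05) = 1 + j1 → |·| ≈ 1.4142, ∠ ≈ 45.00°
pole (1 + j20·0.025) = 1 + j0.5 → |·| ≈ 1.118, ∠ ≈ 26.57°
|G| = 2.5 · 5.099 / (1.4142 · 1.118) ≈ 8.0625
Gain = 20 log₁₀(8.0625) ≈ 18.13 dB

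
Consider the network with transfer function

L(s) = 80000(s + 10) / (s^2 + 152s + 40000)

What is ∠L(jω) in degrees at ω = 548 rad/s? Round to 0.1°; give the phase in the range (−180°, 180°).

At s = jω = j548:
zero (s+10): 10 + j548 → |·| = √(10²+548²) = √300404 ≈ 548.09, ∠ = arctan(548/10) ≈ 88.95°
quadratic: (j548)² + 152·j548 + 40000 = -260304 + j83296 → |·| ≈ 2.7331e+05, ∠ ≈ 162.26°
∠L = 88.95° − 162.26° = -73.31°

-73.3°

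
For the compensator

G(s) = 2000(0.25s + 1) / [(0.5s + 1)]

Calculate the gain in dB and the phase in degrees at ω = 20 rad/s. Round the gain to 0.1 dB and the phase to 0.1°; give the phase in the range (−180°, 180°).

At ω = 20 rad/s:
zero (1 + j20·0.25) = 1 + j5 → |·| ≈ 5.099, ∠ ≈ 78.69°
pole (1 + j20·0.5) = 1 + j10 → |·| ≈ 10.05, ∠ ≈ 84.29°
|G| = 2000 · 5.099 / (10.05) ≈ 1014.7
Gain = 20 log₁₀(1014.7) ≈ 60.13 dB
∠G = (78.69°) − (84.29°) = -5.60°

60.1 dB, -5.6°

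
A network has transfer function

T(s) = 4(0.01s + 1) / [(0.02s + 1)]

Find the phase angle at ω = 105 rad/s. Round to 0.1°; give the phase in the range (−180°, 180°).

At ω = 105 rad/s:
zero (1 + j105·0.01) = 1 + j1.05 → |·| ≈ 1.45, ∠ ≈ 46.40°
pole (1 + j105·0.02) = 1 + j2.1 → |·| ≈ 2.3259, ∠ ≈ 64.54°
∠T = (46.40°) − (64.54°) = -18.14°

-18.1°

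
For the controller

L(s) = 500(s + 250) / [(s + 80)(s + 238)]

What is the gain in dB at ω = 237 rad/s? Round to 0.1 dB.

6.2 dB

At s = jω = j237:
zero (s+250): 250 + j237 → |·| = √(250²+237²) = √118669 ≈ 344.48, ∠ = arctan(237/250) ≈ 43.47°
pole (s+80): 80 + j237 → |·| = √(80²+237²) = √62569 ≈ 250.14, ∠ = arctan(237/80) ≈ 71.35°
pole (s+238): 238 + j237 → |·| = √(238²+237²) = √112813 ≈ 335.88, ∠ = arctan(237/238) ≈ 44.88°
|L| = 500 · 344.48 / 84017 ≈ 2.0501
Gain = 20 log₁₀(2.0501) ≈ 6.24 dB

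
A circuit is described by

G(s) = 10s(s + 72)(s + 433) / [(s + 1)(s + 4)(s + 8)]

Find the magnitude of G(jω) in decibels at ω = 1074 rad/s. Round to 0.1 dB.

20.7 dB

At s = jω = j1074:
zero (s+72): 72 + j1074 → |·| = √(72²+1074²) = √1158660 ≈ 1076.4, ∠ = arctan(1074/72) ≈ 86.16°
zero (s+433): 433 + j1074 → |·| = √(433²+1074²) = √1340965 ≈ 1158, ∠ = arctan(1074/433) ≈ 68.04°
zero at origin: s = j1074 → |·| = 1074, ∠ = 90.00°
pole (s+1): 1 + j1074 → |·| = √(1²+1074²) = √1153477 ≈ 1074, ∠ = arctan(1074/1) ≈ 89.95°
pole (s+4): 4 + j1074 → |·| = √(4²+1074²) = √1153492 ≈ 1074, ∠ = arctan(1074/4) ≈ 89.79°
pole (s+8): 8 + j1074 → |·| = √(8²+1074²) = √1153540 ≈ 1074, ∠ = arctan(1074/8) ≈ 89.57°
|G| = 10 · 1.3387e+09 / 1.2388e+09 ≈ 10.806
Gain = 20 log₁₀(10.806) ≈ 20.67 dB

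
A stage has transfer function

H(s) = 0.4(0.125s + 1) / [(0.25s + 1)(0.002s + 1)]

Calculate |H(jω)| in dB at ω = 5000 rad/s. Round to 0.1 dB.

At ω = 5000 rad/s:
zero (1 + j5000·0.125) = 1 + j625 → |·| ≈ 625, ∠ ≈ 89.91°
pole (1 + j5000·0.25) = 1 + j1250 → |·| ≈ 1250, ∠ ≈ 89.95°
pole (1 + j5000·0.002) = 1 + j10 → |·| ≈ 10.05, ∠ ≈ 84.29°
|H| = 0.4 · 625 / (1250 · 10.05) ≈ 0.0199
Gain = 20 log₁₀(0.0199) ≈ -34.02 dB

-34.0 dB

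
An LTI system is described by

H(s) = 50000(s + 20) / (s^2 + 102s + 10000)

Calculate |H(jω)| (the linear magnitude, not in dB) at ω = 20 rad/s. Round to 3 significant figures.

At s = jω = j20:
zero (s+20): 20 + j20 → |·| = √(20²+20²) = √800 ≈ 28.284, ∠ = arctan(20/20) ≈ 45.00°
quadratic: (j20)² + 102·j20 + 10000 = 9600 + j2040 → |·| ≈ 9814.4, ∠ ≈ 12.00°
|H| = 50000 · 28.284 / 9814.4 ≈ 144.09

144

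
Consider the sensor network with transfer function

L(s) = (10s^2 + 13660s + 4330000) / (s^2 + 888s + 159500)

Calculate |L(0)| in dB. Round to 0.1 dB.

L(0) = 4330000 / 159500 ≈ 27.147
20 log₁₀(27.147) ≈ 28.67 dB

28.7 dB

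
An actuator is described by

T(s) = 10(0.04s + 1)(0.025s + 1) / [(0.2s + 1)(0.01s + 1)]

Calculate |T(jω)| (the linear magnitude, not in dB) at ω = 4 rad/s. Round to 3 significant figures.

7.94

At ω = 4 rad/s:
zero (1 + j4·0.04) = 1 + j0.16 → |·| ≈ 1.0127, ∠ ≈ 9.09°
zero (1 + j4·0.025) = 1 + j0.1 → |·| ≈ 1.005, ∠ ≈ 5.71°
pole (1 + j4·0.2) = 1 + j0.8 → |·| ≈ 1.2806, ∠ ≈ 38.66°
pole (1 + j4·0.01) = 1 + j0.04 → |·| ≈ 1.0008, ∠ ≈ 2.29°
|T| = 10 · 1.0127 · 1.005 / (1.2806 · 1.0008) ≈ 7.9412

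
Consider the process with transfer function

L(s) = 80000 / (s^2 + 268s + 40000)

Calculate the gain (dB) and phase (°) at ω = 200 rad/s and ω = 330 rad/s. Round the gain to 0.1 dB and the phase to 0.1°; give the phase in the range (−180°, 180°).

At s = jω = j200:
quadratic: (j200)² + 268·j200 + 40000 = 0 + j53600 → |·| ≈ 53600, ∠ ≈ 90.00°
|L| = 80000 / 53600 ≈ 1.4925
Gain = 20 log₁₀(1.4925) ≈ 3.48 dB
∠L = 0.00° − 90.00° = -90.00°

At s = jω = j330:
quadratic: (j330)² + 268·j330 + 40000 = -68900 + j88440 → |·| ≈ 1.1211e+05, ∠ ≈ 127.92°
|L| = 80000 / 1.1211e+05 ≈ 0.71358
Gain = 20 log₁₀(0.71358) ≈ -2.93 dB
∠L = 0.00° − 127.92° = -127.92°

ω = 200: 3.5 dB, -90.0°; ω = 330: -2.9 dB, -127.9°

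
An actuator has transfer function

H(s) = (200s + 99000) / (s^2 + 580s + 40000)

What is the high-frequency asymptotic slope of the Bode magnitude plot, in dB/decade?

-20 dB/decade

Each pole contributes −20 dB/decade at high frequency; each zero contributes +20 dB/decade.
Net: 1 zero(s) − 2 pole(s) → -20 dB/decade.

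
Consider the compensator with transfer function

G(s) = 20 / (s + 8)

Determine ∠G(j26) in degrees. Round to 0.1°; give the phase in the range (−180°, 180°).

-72.9°

At s = jω = j26:
pole (s+8): 8 + j26 → |·| = √(8²+26²) = √740 ≈ 27.203, ∠ = arctan(26/8) ≈ 72.90°
∠G = 0.00° − 72.90° = -72.90°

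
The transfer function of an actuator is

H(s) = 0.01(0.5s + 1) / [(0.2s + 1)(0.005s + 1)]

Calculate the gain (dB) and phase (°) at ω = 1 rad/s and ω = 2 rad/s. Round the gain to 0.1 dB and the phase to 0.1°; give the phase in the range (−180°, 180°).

At ω = 1 rad/s:
zero (1 + j1·0.5) = 1 + j0.5 → |·| ≈ 1.118, ∠ ≈ 26.57°
pole (1 + j1·0.2) = 1 + j0.2 → |·| ≈ 1.0198, ∠ ≈ 11.31°
pole (1 + j1·0.005) = 1 + j0.005 → |·| ≈ 1, ∠ ≈ 0.29°
|H| = 0.01 · 1.118 / (1.0198 · 1) ≈ 0.010963
Gain = 20 log₁₀(0.010963) ≈ -39.20 dB
∠H = (26.57°) − (11.31° + 0.29°) = 14.97°

At ω = 2 rad/s:
zero (1 + j2·0.5) = 1 + j1 → |·| ≈ 1.4142, ∠ ≈ 45.00°
pole (1 + j2·0.2) = 1 + j0.4 → |·| ≈ 1.077, ∠ ≈ 21.80°
pole (1 + j2·0.005) = 1 + j0.01 → |·| ≈ 1, ∠ ≈ 0.57°
|H| = 0.01 · 1.4142 / (1.077 · 1) ≈ 0.013131
Gain = 20 log₁₀(0.013131) ≈ -37.63 dB
∠H = (45.00°) − (21.80° + 0.57°) = 22.63°

ω = 1: -39.2 dB, 15.0°; ω = 2: -37.6 dB, 22.6°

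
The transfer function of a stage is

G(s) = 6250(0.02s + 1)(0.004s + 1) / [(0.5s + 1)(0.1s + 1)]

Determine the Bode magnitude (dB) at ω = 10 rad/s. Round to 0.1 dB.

58.9 dB

At ω = 10 rad/s:
zero (1 + j10·0.02) = 1 + j0.2 → |·| ≈ 1.0198, ∠ ≈ 11.31°
zero (1 + j10·0.004) = 1 + j0.04 → |·| ≈ 1.0008, ∠ ≈ 2.29°
pole (1 + j10·0.5) = 1 + j5 → |·| ≈ 5.099, ∠ ≈ 78.69°
pole (1 + j10·0.1) = 1 + j1 → |·| ≈ 1.4142, ∠ ≈ 45.00°
|G| = 6250 · 1.0198 · 1.0008 / (5.099 · 1.4142) ≈ 884.6
Gain = 20 log₁₀(884.6) ≈ 58.93 dB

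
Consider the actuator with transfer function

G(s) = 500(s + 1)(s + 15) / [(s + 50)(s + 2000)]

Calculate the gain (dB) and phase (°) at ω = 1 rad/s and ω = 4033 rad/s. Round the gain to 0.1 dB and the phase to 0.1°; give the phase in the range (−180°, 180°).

At s = jω = j1:
zero (s+1): 1 + j1 → |·| = √(1²+1²) = √2 ≈ 1.4142, ∠ = arctan(1/1) ≈ 45.00°
zero (s+15): 15 + j1 → |·| = √(15²+1²) = √226 ≈ 15.033, ∠ = arctan(1/15) ≈ 3.81°
pole (s+50): 50 + j1 → |·| = √(50²+1²) = √2501 ≈ 50.01, ∠ = arctan(1/50) ≈ 1.15°
pole (s+2000): 2000 + j1 → |·| = √(2000²+1²) = √4000001 ≈ 2000, ∠ = arctan(1/2000) ≈ 0.03°
|G| = 500 · 21.26 / 1.0002e+05 ≈ 0.10628
Gain = 20 log₁₀(0.10628) ≈ -19.47 dB
∠G = 48.81° − 1.18° = 47.63°

At s = jω = j4033:
zero (s+1): 1 + j4033 → |·| = √(1²+4033²) = √16265090 ≈ 4033, ∠ = arctan(4033/1) ≈ 89.99°
zero (s+15): 15 + j4033 → |·| = √(15²+4033²) = √16265314 ≈ 4033, ∠ = arctan(4033/15) ≈ 89.79°
pole (s+50): 50 + j4033 → |·| = √(50²+4033²) = √16267589 ≈ 4033.3, ∠ = arctan(4033/50) ≈ 89.29°
pole (s+2000): 2000 + j4033 → |·| = √(2000²+4033²) = √20265089 ≈ 4501.7, ∠ = arctan(4033/2000) ≈ 63.62°
|G| = 500 · 1.6265e+07 / 1.8157e+07 ≈ 447.9
Gain = 20 log₁₀(447.9) ≈ 53.02 dB
∠G = 179.78° − 152.91° = 26.87°

ω = 1: -19.5 dB, 47.6°; ω = 4033: 53.0 dB, 26.9°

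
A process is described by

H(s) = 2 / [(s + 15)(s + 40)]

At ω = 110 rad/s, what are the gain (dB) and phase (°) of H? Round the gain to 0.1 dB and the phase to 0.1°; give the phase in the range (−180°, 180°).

-76.3 dB, -152.3°

At s = jω = j110:
pole (s+15): 15 + j110 → |·| = √(15²+110²) = √12325 ≈ 111.02, ∠ = arctan(110/15) ≈ 82.23°
pole (s+40): 40 + j110 → |·| = √(40²+110²) = √13700 ≈ 117.05, ∠ = arctan(110/40) ≈ 70.02°
|H| = 2 / 12995 ≈ 0.00015391
Gain = 20 log₁₀(0.00015391) ≈ -76.25 dB
∠H = 0.00° − 152.25° = -152.25°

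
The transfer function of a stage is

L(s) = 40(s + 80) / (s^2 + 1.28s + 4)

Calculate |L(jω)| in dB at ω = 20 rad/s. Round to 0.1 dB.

18.4 dB

At s = jω = j20:
zero (s+80): 80 + j20 → |·| = √(80²+20²) = √6800 ≈ 82.462, ∠ = arctan(20/80) ≈ 14.04°
quadratic: (j20)² + 1.28·j20 + 4 = -396 + j25.6 → |·| ≈ 396.83, ∠ ≈ 176.30°
|L| = 40 · 82.462 / 396.83 ≈ 8.3121
Gain = 20 log₁₀(8.3121) ≈ 18.39 dB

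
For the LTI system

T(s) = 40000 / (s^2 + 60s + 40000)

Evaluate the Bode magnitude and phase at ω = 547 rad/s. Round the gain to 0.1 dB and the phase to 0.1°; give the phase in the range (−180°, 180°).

At s = jω = j547:
quadratic: (j547)² + 60·j547 + 40000 = -259209 + j32820 → |·| ≈ 2.6128e+05, ∠ ≈ 172.78°
|T| = 40000 / 2.6128e+05 ≈ 0.15309
Gain = 20 log₁₀(0.15309) ≈ -16.30 dB
∠T = 0.00° − 172.78° = -172.78°

-16.3 dB, -172.8°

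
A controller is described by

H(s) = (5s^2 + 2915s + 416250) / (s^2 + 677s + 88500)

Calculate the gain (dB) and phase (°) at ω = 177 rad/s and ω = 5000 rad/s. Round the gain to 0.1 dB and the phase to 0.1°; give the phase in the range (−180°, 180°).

ω = 177: 12.8 dB, -1.2°; ω = 5000: 14.0 dB, 1.1°

Substitute s = j177:
Numerator: 5(j177)^2 + 2915(j177) + 416250 = 259605 + j515955
Denominator: (j177)^2 + 677(j177) + 88500 = 57171 + j119829
|N| = √(259605² + 515955²) ≈ 5.7758e+05, ∠N ≈ 63.29°
|D| = √(57171² + 119829²) ≈ 1.3277e+05, ∠D ≈ 64.49°
|H| = 5.7758e+05 / 1.3277e+05 ≈ 4.3502
Gain = 20 log₁₀(4.3502) ≈ 12.77 dB
∠H = 63.29° − 64.49° = -1.20°

Substitute s = j5000:
Numerator: 5(j5000)^2 + 2915(j5000) + 416250 = -124583750 + j14575000
Denominator: (j5000)^2 + 677(j5000) + 88500 = -24911500 + j3385000
|N| = √(124583750² + 14575000²) ≈ 1.2543e+08, ∠N ≈ 173.33°
|D| = √(24911500² + 3385000²) ≈ 2.514e+07, ∠D ≈ 172.26°
|H| = 1.2543e+08 / 2.514e+07 ≈ 4.9893
Gain = 20 log₁₀(4.9893) ≈ 13.96 dB
∠H = 173.33° − 172.26° = 1.07°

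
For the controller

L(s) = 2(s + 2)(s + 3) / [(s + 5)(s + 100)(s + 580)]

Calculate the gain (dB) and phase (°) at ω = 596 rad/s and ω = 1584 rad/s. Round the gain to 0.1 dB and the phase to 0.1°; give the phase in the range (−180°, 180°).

ω = 596: -52.5 dB, -36.3°; ω = 1584: -58.5 dB, -66.3°

At s = jω = j596:
zero (s+2): 2 + j596 → |·| = √(2²+596²) = √355220 ≈ 596, ∠ = arctan(596/2) ≈ 89.81°
zero (s+3): 3 + j596 → |·| = √(3²+596²) = √355225 ≈ 596.01, ∠ = arctan(596/3) ≈ 89.71°
pole (s+5): 5 + j596 → |·| = √(5²+596²) = √355241 ≈ 596.02, ∠ = arctan(596/5) ≈ 89.52°
pole (s+100): 100 + j596 → |·| = √(100²+596²) = √365216 ≈ 604.33, ∠ = arctan(596/100) ≈ 80.48°
pole (s+580): 580 + j596 → |·| = √(580²+596²) = √691616 ≈ 831.63, ∠ = arctan(596/580) ≈ 45.78°
|L| = 2 · 3.5522e+05 / 2.9955e+08 ≈ 0.0023717
Gain = 20 log₁₀(0.0023717) ≈ -52.50 dB
∠L = 179.52° − 215.78° = -36.26°

At s = jω = j1584:
zero (s+2): 2 + j1584 → |·| = √(2²+1584²) = √2509060 ≈ 1584, ∠ = arctan(1584/2) ≈ 89.93°
zero (s+3): 3 + j1584 → |·| = √(3²+1584²) = √2509065 ≈ 1584, ∠ = arctan(1584/3) ≈ 89.89°
pole (s+5): 5 + j1584 → |·| = √(5²+1584²) = √2509081 ≈ 1584, ∠ = arctan(1584/5) ≈ 89.82°
pole (s+100): 100 + j1584 → |·| = √(100²+1584²) = √2519056 ≈ 1587.2, ∠ = arctan(1584/100) ≈ 86.39°
pole (s+580): 580 + j1584 → |·| = √(580²+1584²) = √2845456 ≈ 1686.8, ∠ = arctan(1584/580) ≈ 69.89°
|L| = 2 · 2.5091e+06 / 4.2408e+09 ≈ 0.0011833
Gain = 20 log₁₀(0.0011833) ≈ -58.54 dB
∠L = 179.82° − 246.10° = -66.28°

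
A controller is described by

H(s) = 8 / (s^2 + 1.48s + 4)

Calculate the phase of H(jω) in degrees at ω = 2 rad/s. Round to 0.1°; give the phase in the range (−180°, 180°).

-90.0°

At s = jω = j2:
quadratic: (j2)² + 1.48·j2 + 4 = 0 + j2.96 → |·| ≈ 2.96, ∠ ≈ 90.00°
∠H = 0.00° − 90.00° = -90.00°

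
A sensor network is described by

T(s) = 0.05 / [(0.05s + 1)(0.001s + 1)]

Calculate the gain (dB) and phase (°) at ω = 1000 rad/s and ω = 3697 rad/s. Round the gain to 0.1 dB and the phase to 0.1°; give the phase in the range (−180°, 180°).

At ω = 1000 rad/s:
pole (1 + j1000·0.05) = 1 + j50 → |·| ≈ 50.01, ∠ ≈ 88.85°
pole (1 + j1000·0.001) = 1 + j1 → |·| ≈ 1.4142, ∠ ≈ 45.00°
|T| = 0.05 · 1 / (50.01 · 1.4142) ≈ 0.00070697
Gain = 20 log₁₀(0.00070697) ≈ -63.01 dB
∠T = (0°) − (88.85° + 45.00°) = -133.85°

At ω = 3697 rad/s:
pole (1 + j3697·0.05) = 1 + j184.85 → |·| ≈ 184.85, ∠ ≈ 89.69°
pole (1 + j3697·0.001) = 1 + j3.697 → |·| ≈ 3.8299, ∠ ≈ 74.86°
|T| = 0.05 · 1 / (184.85 · 3.8299) ≈ 7.0626e-05
Gain = 20 log₁₀(7.0626e-05) ≈ -83.02 dB
∠T = (0°) − (89.69° + 74.86°) = -164.55°

ω = 1000: -63.0 dB, -133.9°; ω = 3697: -83.0 dB, -164.6°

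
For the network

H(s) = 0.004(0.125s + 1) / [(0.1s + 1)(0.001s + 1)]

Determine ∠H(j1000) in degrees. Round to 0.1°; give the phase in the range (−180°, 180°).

At ω = 1000 rad/s:
zero (1 + j1000·0.125) = 1 + j125 → |·| ≈ 125, ∠ ≈ 89.54°
pole (1 + j1000·0.1) = 1 + j100 → |·| ≈ 100, ∠ ≈ 89.43°
pole (1 + j1000·0.001) = 1 + j1 → |·| ≈ 1.4142, ∠ ≈ 45.00°
∠H = (89.54°) − (89.43° + 45.00°) = -44.89°

-44.9°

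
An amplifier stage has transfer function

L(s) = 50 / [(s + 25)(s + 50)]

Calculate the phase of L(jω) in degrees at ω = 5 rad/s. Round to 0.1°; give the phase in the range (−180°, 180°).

-17.0°

At s = jω = j5:
pole (s+25): 25 + j5 → |·| = √(25²+5²) = √650 ≈ 25.495, ∠ = arctan(5/25) ≈ 11.31°
pole (s+50): 50 + j5 → |·| = √(50²+5²) = √2525 ≈ 50.249, ∠ = arctan(5/50) ≈ 5.71°
∠L = 0.00° − 17.02° = -17.02°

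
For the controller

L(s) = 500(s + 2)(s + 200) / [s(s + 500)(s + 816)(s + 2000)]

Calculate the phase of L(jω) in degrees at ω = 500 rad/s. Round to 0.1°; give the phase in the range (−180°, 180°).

-22.6°

At s = jω = j500:
zero (s+2): 2 + j500 → |·| = √(2²+500²) = √250004 ≈ 500, ∠ = arctan(500/2) ≈ 89.77°
zero (s+200): 200 + j500 → |·| = √(200²+500²) = √290000 ≈ 538.52, ∠ = arctan(500/200) ≈ 68.20°
pole (s+500): 500 + j500 → |·| = √(500²+500²) = √500000 ≈ 707.11, ∠ = arctan(500/500) ≈ 45.00°
pole (s+816): 816 + j500 → |·| = √(816²+500²) = √915856 ≈ 957, ∠ = arctan(500/816) ≈ 31.50°
pole (s+2000): 2000 + j500 → |·| = √(2000²+500²) = √4250000 ≈ 2061.6, ∠ = arctan(500/2000) ≈ 14.04°
pole at origin: |s| = 500, ∠ = 90.00° (in denominator)
∠L = 157.97° − 180.54° = -22.57°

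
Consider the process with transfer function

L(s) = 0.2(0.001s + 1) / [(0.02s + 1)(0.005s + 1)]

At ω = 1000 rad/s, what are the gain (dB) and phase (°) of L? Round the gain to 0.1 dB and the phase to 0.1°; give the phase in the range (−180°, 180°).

At ω = 1000 rad/s:
zero (1 + j1000·0.001) = 1 + j1 → |·| ≈ 1.4142, ∠ ≈ 45.00°
pole (1 + j1000·0.02) = 1 + j20 → |·| ≈ 20.025, ∠ ≈ 87.14°
pole (1 + j1000·0.005) = 1 + j5 → |·| ≈ 5.099, ∠ ≈ 78.69°
|L| = 0.2 · 1.4142 / (20.025 · 5.099) ≈ 0.00277
Gain = 20 log₁₀(0.00277) ≈ -51.15 dB
∠L = (45.00°) − (87.14° + 78.69°) = -120.83°

-51.2 dB, -120.8°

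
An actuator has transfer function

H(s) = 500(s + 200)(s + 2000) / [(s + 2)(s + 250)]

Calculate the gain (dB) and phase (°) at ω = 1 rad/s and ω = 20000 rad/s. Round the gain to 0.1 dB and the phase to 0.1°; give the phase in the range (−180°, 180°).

At s = jω = j1:
zero (s+200): 200 + j1 → |·| = √(200²+1²) = √40001 ≈ 200, ∠ = arctan(1/200) ≈ 0.29°
zero (s+2000): 2000 + j1 → |·| = √(2000²+1²) = √4000001 ≈ 2000, ∠ = arctan(1/2000) ≈ 0.03°
pole (s+2): 2 + j1 → |·| = √(2²+1²) = √5 ≈ 2.2361, ∠ = arctan(1/2) ≈ 26.57°
pole (s+250): 250 + j1 → |·| = √(250²+1²) = √62501 ≈ 250, ∠ = arctan(1/250) ≈ 0.23°
|H| = 500 · 4e+05 / 559.02 ≈ 3.5777e+05
Gain = 20 log₁₀(3.5777e+05) ≈ 111.07 dB
∠H = 0.32° − 26.80° = -26.48°

At s = jω = j20000:
zero (s+200): 200 + j20000 → |·| = √(200²+20000²) = √400040000 ≈ 20001, ∠ = arctan(20000/200) ≈ 89.43°
zero (s+2000): 2000 + j20000 → |·| = √(2000²+20000²) = √404000000 ≈ 20100, ∠ = arctan(20000/2000) ≈ 84.29°
pole (s+2): 2 + j20000 → |·| = √(2²+20000²) = √400000004 ≈ 20000, ∠ = arctan(20000/2) ≈ 89.99°
pole (s+250): 250 + j20000 → |·| = √(250²+20000²) = √400062500 ≈ 20002, ∠ = arctan(20000/250) ≈ 89.28°
|H| = 500 · 4.0202e+08 / 4.0004e+08 ≈ 502.47
Gain = 20 log₁₀(502.47) ≈ 54.02 dB
∠H = 173.72° − 179.27° = -5.55°

ω = 1: 111.1 dB, -26.5°; ω = 20000: 54.0 dB, -5.6°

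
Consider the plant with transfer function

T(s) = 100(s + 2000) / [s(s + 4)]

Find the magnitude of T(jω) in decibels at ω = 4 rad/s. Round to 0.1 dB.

78.9 dB

At s = jω = j4:
zero (s+2000): 2000 + j4 → |·| = √(2000²+4²) = √4000016 ≈ 2000, ∠ = arctan(4/2000) ≈ 0.11°
pole (s+4): 4 + j4 → |·| = √(4²+4²) = √32 ≈ 5.6569, ∠ = arctan(4/4) ≈ 45.00°
pole at origin: |s| = 4, ∠ = 90.00° (in denominator)
|T| = 100 · 2000 / 22.628 ≈ 8838.6
Gain = 20 log₁₀(8838.6) ≈ 78.93 dB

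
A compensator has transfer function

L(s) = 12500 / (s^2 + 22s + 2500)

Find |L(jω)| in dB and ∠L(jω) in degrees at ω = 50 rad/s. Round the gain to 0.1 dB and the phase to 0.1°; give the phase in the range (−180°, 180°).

At s = jω = j50:
quadratic: (j50)² + 22·j50 + 2500 = 0 + j1100 → |·| ≈ 1100, ∠ ≈ 90.00°
|L| = 12500 / 1100 ≈ 11.364
Gain = 20 log₁₀(11.364) ≈ 21.11 dB
∠L = 0.00° − 90.00° = -90.00°

21.1 dB, -90.0°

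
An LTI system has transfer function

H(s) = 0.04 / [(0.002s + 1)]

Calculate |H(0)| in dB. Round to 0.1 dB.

H(0) = 0.04 · 1 / 1 = 0.04
20 log₁₀(0.04) ≈ -27.96 dB

-28.0 dB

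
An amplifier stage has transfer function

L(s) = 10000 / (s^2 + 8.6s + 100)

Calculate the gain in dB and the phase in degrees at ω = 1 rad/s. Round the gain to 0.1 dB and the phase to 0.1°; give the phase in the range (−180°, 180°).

At s = jω = j1:
quadratic: (j1)² + 8.6·j1 + 100 = 99 + j8.6 → |·| ≈ 99.373, ∠ ≈ 4.96°
|L| = 10000 / 99.373 ≈ 100.63
Gain = 20 log₁₀(100.63) ≈ 40.05 dB
∠L = 0.00° − 4.96° = -4.96°

40.1 dB, -5.0°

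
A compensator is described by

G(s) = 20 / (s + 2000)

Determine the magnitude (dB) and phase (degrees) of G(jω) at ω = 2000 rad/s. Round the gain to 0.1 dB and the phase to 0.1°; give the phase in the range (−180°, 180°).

-43.0 dB, -45.0°

Substitute s = j2000:
Numerator: 20 = 20 + j0
Denominator: (j2000) + 2000 = 2000 + j2000
|N| = √(20² + 0²) ≈ 20, ∠N ≈ 0.00°
|D| = √(2000² + 2000²) ≈ 2828.4, ∠D ≈ 45.00°
|G| = 20 / 2828.4 ≈ 0.0070711
Gain = 20 log₁₀(0.0070711) ≈ -43.01 dB
∠G = 0.00° − 45.00° = -45.00°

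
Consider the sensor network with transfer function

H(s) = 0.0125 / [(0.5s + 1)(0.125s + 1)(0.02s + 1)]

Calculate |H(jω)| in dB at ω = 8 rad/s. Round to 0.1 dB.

At ω = 8 rad/s:
pole (1 + j8·0.5) = 1 + j4 → |·| ≈ 4.1231, ∠ ≈ 75.96°
pole (1 + j8·0.125) = 1 + j1 → |·| ≈ 1.4142, ∠ ≈ 45.00°
pole (1 + j8·0.02) = 1 + j0.16 → |·| ≈ 1.0127, ∠ ≈ 9.09°
|H| = 0.0125 · 1 / (4.1231 · 1.4142 · 1.0127) ≈ 0.0021169
Gain = 20 log₁₀(0.0021169) ≈ -53.49 dB

-53.5 dB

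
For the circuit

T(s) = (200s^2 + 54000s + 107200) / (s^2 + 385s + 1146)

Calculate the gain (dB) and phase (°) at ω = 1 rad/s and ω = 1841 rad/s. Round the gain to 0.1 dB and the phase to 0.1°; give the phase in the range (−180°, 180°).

ω = 1: 39.9 dB, 8.2°; ω = 1841: 45.9 dB, 3.5°

Substitute s = j1:
Numerator: 200(j1)^2 + 54000(j1) + 107200 = 107000 + j54000
Denominator: (j1)^2 + 385(j1) + 1146 = 1145 + j385
|N| = √(107000² + 54000²) ≈ 1.1985e+05, ∠N ≈ 26.78°
|D| = √(1145² + 385²) ≈ 1208, ∠D ≈ 18.58°
|T| = 1.1985e+05 / 1208 ≈ 99.214
Gain = 20 log₁₀(99.214) ≈ 39.93 dB
∠T = 26.78° − 18.58° = 8.20°

Substitute s = j1841:
Numerator: 200(j1841)^2 + 54000(j1841) + 107200 = -677749000 + j99414000
Denominator: (j1841)^2 + 385(j1841) + 1146 = -3388135 + j708785
|N| = √(677749000² + 99414000²) ≈ 6.85e+08, ∠N ≈ 171.66°
|D| = √(3388135² + 708785²) ≈ 3.4615e+06, ∠D ≈ 168.18°
|T| = 6.85e+08 / 3.4615e+06 ≈ 197.89
Gain = 20 log₁₀(197.89) ≈ 45.93 dB
∠T = 171.66° − 168.18° = 3.48°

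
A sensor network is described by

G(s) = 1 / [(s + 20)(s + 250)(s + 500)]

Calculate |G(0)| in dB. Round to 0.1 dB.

G(0) = 1 / (20·250·500) ≈ 4e-07
20 log₁₀(4e-07) ≈ -127.96 dB

-128.0 dB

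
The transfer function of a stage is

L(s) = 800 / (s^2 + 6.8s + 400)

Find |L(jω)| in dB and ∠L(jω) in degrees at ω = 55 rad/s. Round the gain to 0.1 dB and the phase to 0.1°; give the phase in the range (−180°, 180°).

At s = jω = j55:
quadratic: (j55)² + 6.8·j55 + 400 = -2625 + j374 → |·| ≈ 2651.5, ∠ ≈ 171.89°
|L| = 800 / 2651.5 ≈ 0.30172
Gain = 20 log₁₀(0.30172) ≈ -10.41 dB
∠L = 0.00° − 171.89° = -171.89°

-10.4 dB, -171.9°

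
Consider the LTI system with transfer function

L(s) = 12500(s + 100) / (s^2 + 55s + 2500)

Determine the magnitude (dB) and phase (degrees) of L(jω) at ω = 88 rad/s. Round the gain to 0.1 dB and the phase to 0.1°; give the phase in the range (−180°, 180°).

At s = jω = j88:
zero (s+100): 100 + j88 → |·| = √(100²+88²) = √17744 ≈ 133.21, ∠ = arctan(88/100) ≈ 41.35°
quadratic: (j88)² + 55·j88 + 2500 = -5244 + j4840 → |·| ≈ 7136.2, ∠ ≈ 137.29°
|L| = 12500 · 133.21 / 7136.2 ≈ 233.33
Gain = 20 log₁₀(233.33) ≈ 47.36 dB
∠L = 41.35° − 137.29° = -95.94°

47.4 dB, -95.9°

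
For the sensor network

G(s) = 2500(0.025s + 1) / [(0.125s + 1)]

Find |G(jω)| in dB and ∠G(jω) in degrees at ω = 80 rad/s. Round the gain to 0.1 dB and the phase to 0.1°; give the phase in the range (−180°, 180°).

54.9 dB, -20.9°

At ω = 80 rad/s:
zero (1 + j80·0.025) = 1 + j2 → |·| ≈ 2.2361, ∠ ≈ 63.43°
pole (1 + j80·0.125) = 1 + j10 → |·| ≈ 10.05, ∠ ≈ 84.29°
|G| = 2500 · 2.2361 / (10.05) ≈ 556.24
Gain = 20 log₁₀(556.24) ≈ 54.91 dB
∠G = (63.43°) − (84.29°) = -20.86°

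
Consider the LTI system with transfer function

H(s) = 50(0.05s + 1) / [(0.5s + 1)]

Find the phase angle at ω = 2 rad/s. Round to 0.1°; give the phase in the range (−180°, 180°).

At ω = 2 rad/s:
zero (1 + j2·0.05) = 1 + j0.1 → |·| ≈ 1.005, ∠ ≈ 5.71°
pole (1 + j2·0.5) = 1 + j1 → |·| ≈ 1.4142, ∠ ≈ 45.00°
∠H = (5.71°) − (45.00°) = -39.29°

-39.3°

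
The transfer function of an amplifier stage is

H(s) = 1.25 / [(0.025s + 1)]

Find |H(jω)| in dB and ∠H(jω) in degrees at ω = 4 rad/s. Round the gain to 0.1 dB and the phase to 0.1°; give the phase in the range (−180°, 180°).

At ω = 4 rad/s:
pole (1 + j4·0.025) = 1 + j0.1 → |·| ≈ 1.005, ∠ ≈ 5.71°
|H| = 1.25 · 1 / (1.005) ≈ 1.2438
Gain = 20 log₁₀(1.2438) ≈ 1.90 dB
∠H = (0°) − (5.71°) = -5.71°

1.9 dB, -5.7°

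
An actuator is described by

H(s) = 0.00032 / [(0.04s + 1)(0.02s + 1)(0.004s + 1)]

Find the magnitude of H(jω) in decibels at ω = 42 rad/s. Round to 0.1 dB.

-78.2 dB

At ω = 42 rad/s:
pole (1 + j42·0.04) = 1 + j1.68 → |·| ≈ 1.9551, ∠ ≈ 59.24°
pole (1 + j42·0.02) = 1 + j0.84 → |·| ≈ 1.306, ∠ ≈ 40.03°
pole (1 + j42·0.004) = 1 + j0.168 → |·| ≈ 1.014, ∠ ≈ 9.54°
|H| = 0.00032 · 1 / (1.9551 · 1.306 · 1.014) ≈ 0.00012359
Gain = 20 log₁₀(0.00012359) ≈ -78.16 dB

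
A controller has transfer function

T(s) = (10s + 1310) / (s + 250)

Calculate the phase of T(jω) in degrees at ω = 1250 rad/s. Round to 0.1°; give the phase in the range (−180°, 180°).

Substitute s = j1250:
Numerator: 10(j1250) + 1310 = 1310 + j12500
Denominator: (j1250) + 250 = 250 + j1250
|N| = √(1310² + 12500²) ≈ 12568, ∠N ≈ 84.02°
|D| = √(250² + 1250²) ≈ 1274.8, ∠D ≈ 78.69°
∠T = 84.02° − 78.69° = 5.33°

5.3°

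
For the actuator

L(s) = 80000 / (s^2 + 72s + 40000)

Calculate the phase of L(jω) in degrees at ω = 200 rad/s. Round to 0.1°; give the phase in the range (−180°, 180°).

-90.0°

At s = jω = j200:
quadratic: (j200)² + 72·j200 + 40000 = 0 + j14400 → |·| ≈ 14400, ∠ ≈ 90.00°
∠L = 0.00° − 90.00° = -90.00°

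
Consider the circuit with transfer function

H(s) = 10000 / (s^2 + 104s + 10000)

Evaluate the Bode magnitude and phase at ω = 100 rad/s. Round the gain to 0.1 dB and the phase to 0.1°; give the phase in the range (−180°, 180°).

-0.3 dB, -90.0°

At s = jω = j100:
quadratic: (j100)² + 104·j100 + 10000 = 0 + j10400 → |·| ≈ 10400, ∠ ≈ 90.00°
|H| = 10000 / 10400 ≈ 0.96154
Gain = 20 log₁₀(0.96154) ≈ -0.34 dB
∠H = 0.00° − 90.00° = -90.00°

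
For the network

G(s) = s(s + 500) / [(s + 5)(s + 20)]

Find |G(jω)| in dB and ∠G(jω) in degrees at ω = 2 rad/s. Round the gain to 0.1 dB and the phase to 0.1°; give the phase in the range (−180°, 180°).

19.3 dB, 62.7°

At s = jω = j2:
zero (s+500): 500 + j2 → |·| = √(500²+2²) = √250004 ≈ 500, ∠ = arctan(2/500) ≈ 0.23°
zero at origin: s = j2 → |·| = 2, ∠ = 90.00°
pole (s+5): 5 + j2 → |·| = √(5²+2²) = √29 ≈ 5.3852, ∠ = arctan(2/5) ≈ 21.80°
pole (s+20): 20 + j2 → |·| = √(20²+2²) = √404 ≈ 20.1, ∠ = arctan(2/20) ≈ 5.71°
|G| = 1 · 1000 / 108.24 ≈ 9.2387
Gain = 20 log₁₀(9.2387) ≈ 19.31 dB
∠G = 90.23° − 27.51° = 62.72°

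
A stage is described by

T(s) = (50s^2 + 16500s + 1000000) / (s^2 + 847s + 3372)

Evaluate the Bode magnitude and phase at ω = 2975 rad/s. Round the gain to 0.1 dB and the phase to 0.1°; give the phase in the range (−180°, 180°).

Substitute s = j2975:
Numerator: 50(j2975)^2 + 16500(j2975) + 1000000 = -441531250 + j49087500
Denominator: (j2975)^2 + 847(j2975) + 3372 = -8847253 + j2519825
|N| = √(441531250² + 49087500²) ≈ 4.4425e+08, ∠N ≈ 173.66°
|D| = √(8847253² + 2519825²) ≈ 9.1991e+06, ∠D ≈ 164.10°
|T| = 4.4425e+08 / 9.1991e+06 ≈ 48.293
Gain = 20 log₁₀(48.293) ≈ 33.68 dB
∠T = 173.66° − 164.10° = 9.56°

33.7 dB, 9.6°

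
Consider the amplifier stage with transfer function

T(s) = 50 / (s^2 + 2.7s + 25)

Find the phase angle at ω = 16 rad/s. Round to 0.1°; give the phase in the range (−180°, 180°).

-169.4°

At s = jω = j16:
quadratic: (j16)² + 2.7·j16 + 25 = -231 + j43.2 → |·| ≈ 235, ∠ ≈ 169.41°
∠T = 0.00° − 169.41° = -169.41°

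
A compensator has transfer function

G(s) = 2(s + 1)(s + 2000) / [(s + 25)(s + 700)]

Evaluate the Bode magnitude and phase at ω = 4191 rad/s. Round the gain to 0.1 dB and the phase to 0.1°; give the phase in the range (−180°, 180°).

At s = jω = j4191:
zero (s+1): 1 + j4191 → |·| = √(1²+4191²) = √17564482 ≈ 4191, ∠ = arctan(4191/1) ≈ 89.99°
zero (s+2000): 2000 + j4191 → |·| = √(2000²+4191²) = √21564481 ≈ 4643.8, ∠ = arctan(4191/2000) ≈ 64.49°
pole (s+25): 25 + j4191 → |·| = √(25²+4191²) = √17565106 ≈ 4191.1, ∠ = arctan(4191/25) ≈ 89.66°
pole (s+700): 700 + j4191 → |·| = √(700²+4191²) = √18054481 ≈ 4249.1, ∠ = arctan(4191/700) ≈ 80.52°
|G| = 2 · 1.9462e+07 / 1.7808e+07 ≈ 2.1858
Gain = 20 log₁₀(2.1858) ≈ 6.79 dB
∠G = 154.48° − 170.18° = -15.70°

6.8 dB, -15.7°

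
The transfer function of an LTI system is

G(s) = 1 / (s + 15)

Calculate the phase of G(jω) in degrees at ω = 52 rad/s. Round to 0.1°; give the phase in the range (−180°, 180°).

-73.9°

At s = jω = j52:
pole (s+15): 15 + j52 → |·| = √(15²+52²) = √2929 ≈ 54.12, ∠ = arctan(52/15) ≈ 73.91°
∠G = 0.00° − 73.91° = -73.91°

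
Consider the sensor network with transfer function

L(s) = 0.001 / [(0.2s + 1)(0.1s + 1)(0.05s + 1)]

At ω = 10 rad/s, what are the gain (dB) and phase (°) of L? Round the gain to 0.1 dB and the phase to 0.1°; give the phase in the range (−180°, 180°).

-71.0 dB, -135.0°

At ω = 10 rad/s:
pole (1 + j10·0.2) = 1 + j2 → |·| ≈ 2.2361, ∠ ≈ 63.43°
pole (1 + j10·0.1) = 1 + j1 → |·| ≈ 1.4142, ∠ ≈ 45.00°
pole (1 + j10·0.05) = 1 + j0.5 → |·| ≈ 1.118, ∠ ≈ 26.57°
|L| = 0.001 · 1 / (2.2361 · 1.4142 · 1.118) ≈ 0.00028285
Gain = 20 log₁₀(0.00028285) ≈ -70.97 dB
∠L = (0°) − (63.43° + 45.00° + 26.57°) = -135.00°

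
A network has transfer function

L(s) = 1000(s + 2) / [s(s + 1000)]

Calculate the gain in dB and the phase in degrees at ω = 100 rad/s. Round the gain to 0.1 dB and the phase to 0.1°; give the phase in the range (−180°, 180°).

At s = jω = j100:
zero (s+2): 2 + j100 → |·| = √(2²+100²) = √10004 ≈ 100.02, ∠ = arctan(100/2) ≈ 88.85°
pole (s+1000): 1000 + j100 → |·| = √(1000²+100²) = √1010000 ≈ 1005, ∠ = arctan(100/1000) ≈ 5.71°
pole at origin: |s| = 100, ∠ = 90.00° (in denominator)
|L| = 1000 · 100.02 / 1.005e+05 ≈ 0.99522
Gain = 20 log₁₀(0.99522) ≈ -0.04 dB
∠L = 88.85° − 95.71° = -6.86°

-0.0 dB, -6.9°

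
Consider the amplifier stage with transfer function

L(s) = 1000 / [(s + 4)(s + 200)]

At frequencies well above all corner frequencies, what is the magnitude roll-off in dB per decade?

-40 dB/decade

Each pole contributes −20 dB/decade at high frequency; each zero contributes +20 dB/decade.
Net: 0 zero(s) − 2 pole(s) → -40 dB/decade.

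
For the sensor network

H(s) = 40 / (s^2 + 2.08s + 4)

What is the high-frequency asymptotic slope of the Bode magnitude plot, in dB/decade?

Each pole contributes −20 dB/decade at high frequency; each zero contributes +20 dB/decade.
Net: 0 zero(s) − 2 pole(s) → -40 dB/decade.

-40 dB/decade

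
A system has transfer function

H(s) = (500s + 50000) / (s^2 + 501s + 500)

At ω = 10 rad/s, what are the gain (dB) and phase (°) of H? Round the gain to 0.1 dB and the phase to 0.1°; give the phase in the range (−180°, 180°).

20.0 dB, -79.7°

Substitute s = j10:
Numerator: 500(j10) + 50000 = 50000 + j5000
Denominator: (j10)^2 + 501(j10) + 500 = 400 + j5010
|N| = √(50000² + 5000²) ≈ 50249, ∠N ≈ 5.71°
|D| = √(400² + 5010²) ≈ 5025.9, ∠D ≈ 85.44°
|H| = 50249 / 5025.9 ≈ 9.998
Gain = 20 log₁₀(9.998) ≈ 20.00 dB
∠H = 5.71° − 85.44° = -79.73°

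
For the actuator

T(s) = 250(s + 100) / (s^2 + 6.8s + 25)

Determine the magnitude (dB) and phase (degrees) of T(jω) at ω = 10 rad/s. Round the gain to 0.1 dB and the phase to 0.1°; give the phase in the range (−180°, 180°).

47.9 dB, -132.1°

At s = jω = j10:
zero (s+100): 100 + j10 → |·| = √(100²+10²) = √10100 ≈ 100.5, ∠ = arctan(10/100) ≈ 5.71°
quadratic: (j10)² + 6.8·j10 + 25 = -75 + j68 → |·| ≈ 101.24, ∠ ≈ 137.80°
|T| = 250 · 100.5 / 101.24 ≈ 248.17
Gain = 20 log₁₀(248.17) ≈ 47.89 dB
∠T = 5.71° − 137.80° = -132.09°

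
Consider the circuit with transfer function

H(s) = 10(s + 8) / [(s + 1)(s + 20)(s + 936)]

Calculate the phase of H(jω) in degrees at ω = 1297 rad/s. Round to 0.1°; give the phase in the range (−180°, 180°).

At s = jω = j1297:
zero (s+8): 8 + j1297 → |·| = √(8²+1297²) = √1682273 ≈ 1297, ∠ = arctan(1297/8) ≈ 89.65°
pole (s+1): 1 + j1297 → |·| = √(1²+1297²) = √1682210 ≈ 1297, ∠ = arctan(1297/1) ≈ 89.96°
pole (s+20): 20 + j1297 → |·| = √(20²+1297²) = √1682609 ≈ 1297.2, ∠ = arctan(1297/20) ≈ 89.12°
pole (s+936): 936 + j1297 → |·| = √(936²+1297²) = √2558305 ≈ 1599.5, ∠ = arctan(1297/936) ≈ 54.18°
∠H = 89.65° − 233.26° = -143.61°

-143.6°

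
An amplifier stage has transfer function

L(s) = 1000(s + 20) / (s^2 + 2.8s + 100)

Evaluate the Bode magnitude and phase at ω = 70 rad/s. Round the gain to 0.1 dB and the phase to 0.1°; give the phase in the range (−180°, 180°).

23.6 dB, -103.6°

At s = jω = j70:
zero (s+20): 20 + j70 → |·| = √(20²+70²) = √5300 ≈ 72.801, ∠ = arctan(70/20) ≈ 74.05°
quadratic: (j70)² + 2.8·j70 + 100 = -4800 + j196 → |·| ≈ 4804, ∠ ≈ 177.66°
|L| = 1000 · 72.801 / 4804 ≈ 15.154
Gain = 20 log₁₀(15.154) ≈ 23.61 dB
∠L = 74.05° − 177.66° = -103.61°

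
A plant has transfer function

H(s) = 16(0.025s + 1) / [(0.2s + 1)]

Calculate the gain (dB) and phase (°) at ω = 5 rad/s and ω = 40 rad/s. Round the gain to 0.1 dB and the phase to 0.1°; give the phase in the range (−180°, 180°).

ω = 5: 21.1 dB, -37.9°; ω = 40: 9.0 dB, -37.9°

At ω = 5 rad/s:
zero (1 + j5·0.025) = 1 + j0.125 → |·| ≈ 1.0078, ∠ ≈ 7.13°
pole (1 + j5·0.2) = 1 + j1 → |·| ≈ 1.4142, ∠ ≈ 45.00°
|H| = 16 · 1.0078 / (1.4142) ≈ 11.402
Gain = 20 log₁₀(11.402) ≈ 21.14 dB
∠H = (7.13°) − (45.00°) = -37.87°

At ω = 40 rad/s:
zero (1 + j40·0.025) = 1 + j1 → |·| ≈ 1.4142, ∠ ≈ 45.00°
pole (1 + j40·0.2) = 1 + j8 → |·| ≈ 8.0623, ∠ ≈ 82.87°
|H| = 16 · 1.4142 / (8.0623) ≈ 2.8065
Gain = 20 log₁₀(2.8065) ≈ 8.96 dB
∠H = (45.00°) − (82.87°) = -37.87°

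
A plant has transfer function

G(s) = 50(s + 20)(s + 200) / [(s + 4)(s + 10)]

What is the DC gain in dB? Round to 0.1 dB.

G(0) = 50·20·200 / (4·10) = 5000
20 log₁₀(5000) ≈ 73.98 dB

74.0 dB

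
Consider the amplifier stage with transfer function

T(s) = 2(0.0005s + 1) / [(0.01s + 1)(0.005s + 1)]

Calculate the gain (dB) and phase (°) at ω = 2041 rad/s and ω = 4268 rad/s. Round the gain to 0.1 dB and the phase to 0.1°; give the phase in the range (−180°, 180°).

At ω = 2041 rad/s:
zero (1 + j2041·0.0005) = 1 + j1.0205 → |·| ≈ 1.4288, ∠ ≈ 45.58°
pole (1 + j2041·0.01) = 1 + j20.41 → |·| ≈ 20.434, ∠ ≈ 87.20°
pole (1 + j2041·0.005) = 1 + j10.205 → |·| ≈ 10.254, ∠ ≈ 84.40°
|T| = 2 · 1.4288 / (20.434 · 10.254) ≈ 0.013638
Gain = 20 log₁₀(0.013638) ≈ -37.30 dB
∠T = (45.58°) − (87.20° + 84.40°) = -126.02°

At ω = 4268 rad/s:
zero (1 + j4268·0.0005) = 1 + j2.134 → |·| ≈ 2.3567, ∠ ≈ 64.89°
pole (1 + j4268·0.01) = 1 + j42.68 → |·| ≈ 42.692, ∠ ≈ 88.66°
pole (1 + j4268·0.005) = 1 + j21.34 → |·| ≈ 21.363, ∠ ≈ 87.32°
|T| = 2 · 2.3567 / (42.692 · 21.363) ≈ 0.005168
Gain = 20 log₁₀(0.005168) ≈ -45.73 dB
∠T = (64.89°) − (88.66° + 87.32°) = -111.09°

ω = 2041: -37.3 dB, -126.0°; ω = 4268: -45.7 dB, -111.1°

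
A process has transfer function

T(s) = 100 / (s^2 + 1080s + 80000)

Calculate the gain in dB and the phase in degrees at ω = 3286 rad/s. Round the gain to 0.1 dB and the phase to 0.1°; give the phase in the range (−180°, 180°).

Substitute s = j3286:
Numerator: 100 = 100 + j0
Denominator: (j3286)^2 + 1080(j3286) + 80000 = -10717796 + j3548880
|N| = √(100² + 0²) ≈ 100, ∠N ≈ 0.00°
|D| = √(10717796² + 3548880²) ≈ 1.129e+07, ∠D ≈ 161.68°
|T| = 100 / 1.129e+07 ≈ 8.8574e-06
Gain = 20 log₁₀(8.8574e-06) ≈ -101.05 dB
∠T = 0.00° − 161.68° = -161.68°

-101.1 dB, -161.7°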